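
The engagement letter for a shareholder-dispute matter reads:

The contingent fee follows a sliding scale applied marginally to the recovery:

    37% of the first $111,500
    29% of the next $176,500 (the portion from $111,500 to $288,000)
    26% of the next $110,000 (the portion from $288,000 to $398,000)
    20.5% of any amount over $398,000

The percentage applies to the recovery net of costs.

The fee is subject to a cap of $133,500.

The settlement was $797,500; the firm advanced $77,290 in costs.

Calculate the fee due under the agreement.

Fee base (net of costs): $797,500 − $77,290 = $720,210
First $111,500 at 37% = $41,255.00
Next $176,500 at 29% = $51,185.00
Next $110,000 at 26% = $28,600.00
Remaining $322,210 at 20.5% = $66,053.05
Fee: $41,255.00 + $51,185.00 + $28,600.00 + $66,053.05 = $187,093.05
$187,093.05 exceeds the $133,500 cap, so the fee is capped at $133,500.00.

$133,500.00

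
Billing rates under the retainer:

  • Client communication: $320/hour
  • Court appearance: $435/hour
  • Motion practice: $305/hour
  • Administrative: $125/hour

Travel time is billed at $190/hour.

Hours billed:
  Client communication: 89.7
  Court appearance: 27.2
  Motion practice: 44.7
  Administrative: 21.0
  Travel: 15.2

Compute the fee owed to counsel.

Client communication: 89.7 × $320 = $28,704.00
Court appearance: 27.2 × $435 = $11,832.00
Motion practice: 44.7 × $305 = $13,633.50
Administrative: 21.0 × $125 = $2,625.00
Subtotal: $28,704.00 + $11,832.00 + $13,633.50 + $2,625.00 = $56,794.50
Travel: 15.2 × $190 = $2,888.00
Total: $56,794.50 + $2,888.00 = $59,682.50

$59,682.50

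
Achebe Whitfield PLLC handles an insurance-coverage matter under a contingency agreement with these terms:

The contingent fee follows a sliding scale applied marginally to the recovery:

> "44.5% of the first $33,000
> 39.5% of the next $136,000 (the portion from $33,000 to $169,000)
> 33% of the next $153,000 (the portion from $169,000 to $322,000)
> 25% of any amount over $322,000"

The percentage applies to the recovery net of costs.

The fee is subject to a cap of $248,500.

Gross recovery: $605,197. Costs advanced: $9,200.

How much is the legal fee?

Fee base (net of costs): $605,197 − $9,200 = $595,997
First $33,000 at 44.5% = $14,685.00
Next $136,000 at 39.5% = $53,720.00
Next $153,000 at 33% = $50,490.00
Remaining $273,997 at 25% = $68,499.25
Fee: $14,685.00 + $53,720.00 + $50,490.00 + $68,499.25 = $187,394.25
$187,394.25 is under the $248,500 cap.

$187,394.25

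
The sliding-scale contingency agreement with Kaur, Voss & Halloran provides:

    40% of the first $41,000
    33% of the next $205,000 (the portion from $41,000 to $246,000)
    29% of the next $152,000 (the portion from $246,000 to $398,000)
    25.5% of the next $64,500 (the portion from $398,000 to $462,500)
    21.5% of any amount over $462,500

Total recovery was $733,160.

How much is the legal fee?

First $41,000 at 40% = $16,400.00
Next $205,000 at 33% = $67,650.00
Next $152,000 at 29% = $44,080.00
Next $64,500 at 25.5% = $16,447.50
Remaining $270,660 at 21.5% = $58,191.90
Fee: $16,400.00 + $67,650.00 + $44,080.00 + $16,447.50 + $58,191.90 = $202,769.40

$202,769.40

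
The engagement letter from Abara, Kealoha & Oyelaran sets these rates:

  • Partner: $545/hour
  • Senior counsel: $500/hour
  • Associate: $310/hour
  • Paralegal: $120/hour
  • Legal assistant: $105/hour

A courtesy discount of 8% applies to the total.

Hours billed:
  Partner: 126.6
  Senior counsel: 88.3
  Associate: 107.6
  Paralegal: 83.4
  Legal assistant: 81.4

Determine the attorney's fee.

$151,853.36

Partner: 126.6 × $545 = $68,997.00
Senior counsel: 88.3 × $500 = $44,150.00
Associate: 107.6 × $310 = $33,356.00
Paralegal: 83.4 × $120 = $10,008.00
Legal assistant: 81.4 × $105 = $8,547.00
Subtotal: $165,058.00
Less 8% discount: −$13,204.64
Total: $165,058.00 − $13,204.64 = $151,853.36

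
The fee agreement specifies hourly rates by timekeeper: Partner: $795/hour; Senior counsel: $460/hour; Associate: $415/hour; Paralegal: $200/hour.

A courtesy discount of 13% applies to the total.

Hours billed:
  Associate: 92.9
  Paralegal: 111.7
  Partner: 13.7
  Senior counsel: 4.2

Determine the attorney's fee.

Partner: 13.7 × $795 = $10,891.50
Senior counsel: 4.2 × $460 = $1,932.00
Associate: 92.9 × $415 = $38,553.50
Paralegal: 111.7 × $200 = $22,340.00
Subtotal: $73,717.00
Less 13% discount: −$9,583.21
Total: $73,717.00 − $9,583.21 = $64,133.79

$64,133.79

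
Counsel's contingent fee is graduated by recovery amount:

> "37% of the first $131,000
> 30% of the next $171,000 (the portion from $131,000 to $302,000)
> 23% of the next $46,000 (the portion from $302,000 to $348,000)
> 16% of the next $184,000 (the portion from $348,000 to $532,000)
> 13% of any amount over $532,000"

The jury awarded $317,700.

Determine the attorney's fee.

First $131,000 at 37% = $48,470.00
Next $171,000 at 30% = $51,300.00
Remaining $15,700 at 23% = $3,611.00
Fee: $48,470.00 + $51,300.00 + $3,611.00 = $103,381.00

$103,381.00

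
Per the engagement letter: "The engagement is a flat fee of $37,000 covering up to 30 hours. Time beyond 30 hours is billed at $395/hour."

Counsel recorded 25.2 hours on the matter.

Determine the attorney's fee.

25.2 hours is within the 30-hour scope; only the flat fee applies.

$37,000.00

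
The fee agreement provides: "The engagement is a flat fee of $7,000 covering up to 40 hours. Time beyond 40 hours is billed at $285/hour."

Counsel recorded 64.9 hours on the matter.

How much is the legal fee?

Flat fee: $7,000.00
Excess hours: 64.9 − 40 = 24.9
Overrun: 24.9 × $285 = $7,096.50
Total: $7,000.00 + $7,096.50 = $14,096.50

$14,096.50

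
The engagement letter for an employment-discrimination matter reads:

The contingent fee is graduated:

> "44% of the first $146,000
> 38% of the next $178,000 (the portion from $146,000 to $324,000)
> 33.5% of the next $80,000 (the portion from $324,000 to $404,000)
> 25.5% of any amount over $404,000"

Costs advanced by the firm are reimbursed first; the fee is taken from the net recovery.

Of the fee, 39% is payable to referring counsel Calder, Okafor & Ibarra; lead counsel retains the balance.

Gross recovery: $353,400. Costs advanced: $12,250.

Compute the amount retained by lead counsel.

Fee base (net of costs): $353,400 − $12,250 = $341,150
First $146,000 at 44% = $64,240.00
Next $178,000 at 38% = $67,640.00
Remaining $17,150 at 33.5% = $5,745.25
Fee: $64,240.00 + $67,640.00 + $5,745.25 = $137,625.25
Referral share: 39% of $137,625.25 = $53,673.85; lead counsel retains $137,625.25 − $53,673.85 = $83,951.40.

$83,951.40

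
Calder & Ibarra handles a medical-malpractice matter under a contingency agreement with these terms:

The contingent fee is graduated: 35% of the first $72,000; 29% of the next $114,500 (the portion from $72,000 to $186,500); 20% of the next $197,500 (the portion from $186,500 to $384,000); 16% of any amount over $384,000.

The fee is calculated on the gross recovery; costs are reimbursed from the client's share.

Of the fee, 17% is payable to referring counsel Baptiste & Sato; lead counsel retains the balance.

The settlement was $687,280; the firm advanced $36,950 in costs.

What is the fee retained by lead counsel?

Fee base is the gross recovery, $687,280; costs are reimbursed separately.
First $72,000 at 35% = $25,200.00
Next $114,500 at 29% = $33,205.00
Next $197,500 at 20% = $39,500.00
Remaining $303,280 at 16% = $48,524.80
Fee: $25,200.00 + $33,205.00 + $39,500.00 + $48,524.80 = $146,429.80
Referral share: 17% of $146,429.80 = $24,893.07; lead counsel retains $146,429.80 − $24,893.07 = $121,536.73.

$121,536.73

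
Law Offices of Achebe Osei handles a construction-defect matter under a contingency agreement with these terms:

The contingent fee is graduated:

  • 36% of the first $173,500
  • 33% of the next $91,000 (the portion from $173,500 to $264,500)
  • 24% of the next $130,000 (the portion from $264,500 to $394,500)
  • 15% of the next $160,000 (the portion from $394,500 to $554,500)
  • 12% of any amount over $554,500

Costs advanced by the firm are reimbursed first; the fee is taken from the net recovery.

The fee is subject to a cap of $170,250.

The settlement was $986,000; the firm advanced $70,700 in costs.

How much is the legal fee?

$170,250.00

Fee base (net of costs): $986,000 − $70,700 = $915,300
First $173,500 at 36% = $62,460.00
Next $91,000 at 33% = $30,030.00
Next $130,000 at 24% = $31,200.00
Next $160,000 at 15% = $24,000.00
Remaining $360,800 at 12% = $43,296.00
Fee: $62,460.00 + $30,030.00 + $31,200.00 + $24,000.00 + $43,296.00 = $190,986.00
$190,986.00 exceeds the $170,250 cap, so the fee is capped at $170,250.00.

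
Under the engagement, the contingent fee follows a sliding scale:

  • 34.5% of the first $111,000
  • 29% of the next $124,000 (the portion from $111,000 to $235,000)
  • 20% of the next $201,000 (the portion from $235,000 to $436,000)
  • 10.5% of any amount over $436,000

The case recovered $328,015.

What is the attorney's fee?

First $111,000 at 34.5% = $38,295.00
Next $124,000 at 29% = $35,960.00
Remaining $93,015 at 20% = $18,603.00
Fee: $38,295.00 + $35,960.00 + $18,603.00 = $92,858.00

$92,858.00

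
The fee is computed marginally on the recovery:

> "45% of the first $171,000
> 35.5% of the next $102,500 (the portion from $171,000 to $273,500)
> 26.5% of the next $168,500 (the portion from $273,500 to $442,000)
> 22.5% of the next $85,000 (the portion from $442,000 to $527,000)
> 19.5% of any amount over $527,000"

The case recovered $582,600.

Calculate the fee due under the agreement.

First $171,000 at 45% = $76,950.00
Next $102,500 at 35.5% = $36,387.50
Next $168,500 at 26.5% = $44,652.50
Next $85,000 at 22.5% = $19,125.00
Remaining $55,600 at 19.5% = $10,842.00
Fee: $76,950.00 + $36,387.50 + $44,652.50 + $19,125.00 + $10,842.00 = $187,957.00

$187,957.00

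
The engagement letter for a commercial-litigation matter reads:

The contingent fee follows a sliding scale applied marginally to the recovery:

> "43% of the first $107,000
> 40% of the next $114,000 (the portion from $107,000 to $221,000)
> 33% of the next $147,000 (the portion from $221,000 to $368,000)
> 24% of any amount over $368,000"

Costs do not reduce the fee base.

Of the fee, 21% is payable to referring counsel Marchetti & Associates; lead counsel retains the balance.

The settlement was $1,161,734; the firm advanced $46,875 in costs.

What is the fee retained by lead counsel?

Fee base is the gross recovery, $1,161,734; costs are reimbursed separately.
First $107,000 at 43% = $46,010.00
Next $114,000 at 40% = $45,600.00
Next $147,000 at 33% = $48,510.00
Remaining $793,734 at 24% = $190,496.16
Fee: $46,010.00 + $45,600.00 + $48,510.00 + $190,496.16 = $330,616.16
Referral share: 21% of $330,616.16 = $69,429.39; lead counsel retains $330,616.16 − $69,429.39 = $261,186.77.

$261,186.77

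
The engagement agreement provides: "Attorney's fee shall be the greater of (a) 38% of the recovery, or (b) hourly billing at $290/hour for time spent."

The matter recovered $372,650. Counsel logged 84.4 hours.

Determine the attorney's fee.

(a) 38% of $372,650 = $141,607.00
(b) 84.4 × $290 = $24,476.00
The greater is (a): $141,607.00.

$141,607.00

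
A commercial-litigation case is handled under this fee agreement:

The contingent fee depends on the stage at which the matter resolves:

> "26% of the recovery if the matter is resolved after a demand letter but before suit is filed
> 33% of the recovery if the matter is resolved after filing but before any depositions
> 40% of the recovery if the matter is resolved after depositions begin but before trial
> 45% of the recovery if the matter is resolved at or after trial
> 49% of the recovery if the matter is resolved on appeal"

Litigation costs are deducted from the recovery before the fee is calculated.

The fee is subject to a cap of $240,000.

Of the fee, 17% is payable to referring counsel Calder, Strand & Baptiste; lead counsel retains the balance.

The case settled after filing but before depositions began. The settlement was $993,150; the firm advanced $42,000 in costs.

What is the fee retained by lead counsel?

Fee base (net of costs): $993,150 − $42,000 = $951,150
The matter settled after filing but before depositions began, so the 33% rate applies.
$951,150 × 33% = $313,879.50
$313,879.50 exceeds the $240,000 cap, so the fee is capped at $240,000.00.
Referral share: 17% of $240,000.00 = $40,800.00; lead counsel retains $240,000.00 − $40,800.00 = $199,200.00.

$199,200.00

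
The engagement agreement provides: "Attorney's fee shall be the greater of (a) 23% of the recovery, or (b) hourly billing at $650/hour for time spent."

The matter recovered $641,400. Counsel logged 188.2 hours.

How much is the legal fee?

(a) 23% of $641,400 = $147,522.00
(b) 188.2 × $650 = $122,330.00
The greater is (a): $147,522.00.

$147,522.00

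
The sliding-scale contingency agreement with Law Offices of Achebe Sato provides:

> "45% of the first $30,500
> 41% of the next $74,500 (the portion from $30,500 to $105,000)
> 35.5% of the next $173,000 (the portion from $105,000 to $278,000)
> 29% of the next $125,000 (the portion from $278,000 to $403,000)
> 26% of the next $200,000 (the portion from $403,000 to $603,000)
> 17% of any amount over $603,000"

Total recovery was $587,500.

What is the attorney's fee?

First $30,500 at 45% = $13,725.00
Next $74,500 at 41% = $30,545.00
Next $173,000 at 35.5% = $61,415.00
Next $125,000 at 29% = $36,250.00
Remaining $184,500 at 26% = $47,970.00
Fee: $13,725.00 + $30,545.00 + $61,415.00 + $36,250.00 + $47,970.00 = $189,905.00

$189,905.00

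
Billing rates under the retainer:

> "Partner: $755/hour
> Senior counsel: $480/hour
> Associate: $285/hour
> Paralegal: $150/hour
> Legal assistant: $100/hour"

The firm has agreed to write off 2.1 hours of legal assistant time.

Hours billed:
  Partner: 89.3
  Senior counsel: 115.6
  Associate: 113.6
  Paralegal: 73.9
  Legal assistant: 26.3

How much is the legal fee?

Partner: 89.3 × $755 = $67,421.50
Senior counsel: 115.6 × $480 = $55,488.00
Associate: 113.6 × $285 = $32,376.00
Paralegal: 73.9 × $150 = $11,085.00
Legal assistant: 26.3 × $100 = $2,630.00
Subtotal: $169,000.50
Write-off: 2.1 × $100 = $210.00
Total: $169,000.50 − $210.00 = $168,790.50

$168,790.50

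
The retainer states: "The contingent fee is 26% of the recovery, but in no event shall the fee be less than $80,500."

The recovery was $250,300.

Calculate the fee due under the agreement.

26% of $250,300 = $65,078.00
That is below the $80,500 minimum, so the minimum applies.

$80,500.00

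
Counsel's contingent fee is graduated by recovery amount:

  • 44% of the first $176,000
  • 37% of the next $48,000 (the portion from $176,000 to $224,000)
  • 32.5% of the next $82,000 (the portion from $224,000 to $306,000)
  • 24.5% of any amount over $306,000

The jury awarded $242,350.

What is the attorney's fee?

First $176,000 at 44% = $77,440.00
Next $48,000 at 37% = $17,760.00
Remaining $18,350 at 32.5% = $5,963.75
Fee: $77,440.00 + $17,760.00 + $5,963.75 = $101,163.75

$101,163.75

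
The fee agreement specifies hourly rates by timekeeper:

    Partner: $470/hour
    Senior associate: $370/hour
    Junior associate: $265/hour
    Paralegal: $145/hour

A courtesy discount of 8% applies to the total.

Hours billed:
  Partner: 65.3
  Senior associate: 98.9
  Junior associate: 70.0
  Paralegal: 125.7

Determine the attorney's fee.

Partner: 65.3 × $470 = $30,691.00
Senior associate: 98.9 × $370 = $36,593.00
Junior associate: 70.0 × $265 = $18,550.00
Paralegal: 125.7 × $145 = $18,226.50
Subtotal: $104,060.50
Less 8% discount: −$8,324.84
Total: $104,060.50 − $8,324.84 = $95,735.66

$95,735.66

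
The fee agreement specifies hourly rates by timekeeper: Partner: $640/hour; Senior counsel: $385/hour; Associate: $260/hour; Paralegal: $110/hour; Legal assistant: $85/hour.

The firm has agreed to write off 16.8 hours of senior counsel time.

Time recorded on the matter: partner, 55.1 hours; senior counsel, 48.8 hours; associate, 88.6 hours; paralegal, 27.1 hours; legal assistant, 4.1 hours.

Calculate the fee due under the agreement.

Partner: 55.1 × $640 = $35,264.00
Senior counsel: 48.8 × $385 = $18,788.00
Associate: 88.6 × $260 = $23,036.00
Paralegal: 27.1 × $110 = $2,981.00
Legal assistant: 4.1 × $85 = $348.50
Subtotal: $80,417.50
Write-off: 16.8 × $385 = $6,468.00
Total: $80,417.50 − $6,468.00 = $73,949.50

$73,949.50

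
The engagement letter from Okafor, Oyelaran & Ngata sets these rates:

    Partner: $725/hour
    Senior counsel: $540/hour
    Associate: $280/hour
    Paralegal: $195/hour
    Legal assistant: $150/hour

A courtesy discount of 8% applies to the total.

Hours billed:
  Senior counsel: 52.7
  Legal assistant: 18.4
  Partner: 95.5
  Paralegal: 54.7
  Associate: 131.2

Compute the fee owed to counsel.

$136,029.36

Partner: 95.5 × $725 = $69,237.50
Senior counsel: 52.7 × $540 = $28,458.00
Associate: 131.2 × $280 = $36,736.00
Paralegal: 54.7 × $195 = $10,666.50
Legal assistant: 18.4 × $150 = $2,760.00
Subtotal: $147,858.00
Less 8% discount: −$11,828.64
Total: $147,858.00 − $11,828.64 = $136,029.36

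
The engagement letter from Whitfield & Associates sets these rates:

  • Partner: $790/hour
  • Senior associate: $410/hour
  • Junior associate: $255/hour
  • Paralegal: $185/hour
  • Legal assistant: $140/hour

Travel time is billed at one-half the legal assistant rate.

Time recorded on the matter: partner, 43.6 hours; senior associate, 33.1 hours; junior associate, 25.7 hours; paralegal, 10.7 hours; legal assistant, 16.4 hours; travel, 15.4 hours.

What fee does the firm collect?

$59,922.00

Partner: 43.6 × $790 = $34,444.00
Senior associate: 33.1 × $410 = $13,571.00
Junior associate: 25.7 × $255 = $6,553.50
Paralegal: 10.7 × $185 = $1,979.50
Legal assistant: 16.4 × $140 = $2,296.00
Subtotal: $34,444.00 + $13,571.00 + $6,553.50 + $1,979.50 + $2,296.00 = $58,844.00
Travel: 15.4 × ($140 ÷ 2) = 15.4 × $70.00 = $1,078.00
Total: $58,844.00 + $1,078.00 = $59,922.00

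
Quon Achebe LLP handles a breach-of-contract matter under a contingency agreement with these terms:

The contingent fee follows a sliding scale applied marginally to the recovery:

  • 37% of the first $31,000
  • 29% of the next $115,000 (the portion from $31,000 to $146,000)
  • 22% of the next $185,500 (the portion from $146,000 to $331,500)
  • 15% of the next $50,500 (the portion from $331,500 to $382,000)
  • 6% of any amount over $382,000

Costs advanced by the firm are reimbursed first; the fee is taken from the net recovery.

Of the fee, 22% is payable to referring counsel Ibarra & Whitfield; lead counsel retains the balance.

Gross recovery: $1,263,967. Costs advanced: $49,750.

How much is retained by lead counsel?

$111,647.66

Fee base (net of costs): $1,263,967 − $49,750 = $1,214,217
First $31,000 at 37% = $11,470.00
Next $115,000 at 29% = $33,350.00
Next $185,500 at 22% = $40,810.00
Next $50,500 at 15% = $7,575.00
Remaining $832,217 at 6% = $49,933.02
Fee: $11,470.00 + $33,350.00 + $40,810.00 + $7,575.00 + $49,933.02 = $143,138.02
Referral share: 22% of $143,138.02 = $31,490.36; lead counsel retains $143,138.02 − $31,490.36 = $111,647.66.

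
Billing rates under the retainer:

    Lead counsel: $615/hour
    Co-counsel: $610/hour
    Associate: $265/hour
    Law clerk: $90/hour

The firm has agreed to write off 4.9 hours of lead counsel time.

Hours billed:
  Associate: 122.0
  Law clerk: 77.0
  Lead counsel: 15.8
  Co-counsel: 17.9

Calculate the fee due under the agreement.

$56,882.50

Lead counsel: 15.8 × $615 = $9,717.00
Co-counsel: 17.9 × $610 = $10,919.00
Associate: 122.0 × $265 = $32,330.00
Law clerk: 77.0 × $90 = $6,930.00
Subtotal: $59,896.00
Write-off: 4.9 × $615 = $3,013.50
Total: $59,896.00 − $3,013.50 = $56,882.50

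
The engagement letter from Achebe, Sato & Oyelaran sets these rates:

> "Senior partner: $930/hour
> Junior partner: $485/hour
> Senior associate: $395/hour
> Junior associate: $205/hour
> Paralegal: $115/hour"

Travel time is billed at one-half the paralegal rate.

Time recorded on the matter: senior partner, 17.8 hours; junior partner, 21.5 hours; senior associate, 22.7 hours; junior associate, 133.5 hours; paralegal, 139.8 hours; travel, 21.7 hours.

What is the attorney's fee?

$80,640.25

Senior partner: 17.8 × $930 = $16,554.00
Junior partner: 21.5 × $485 = $10,427.50
Senior associate: 22.7 × $395 = $8,966.50
Junior associate: 133.5 × $205 = $27,367.50
Paralegal: 139.8 × $115 = $16,077.00
Subtotal: $16,554.00 + $10,427.50 + $8,966.50 + $27,367.50 + $16,077.00 = $79,392.50
Travel: 21.7 × ($115 ÷ 2) = 21.7 × $57.50 = $1,247.75
Total: $79,392.50 + $1,247.75 = $80,640.25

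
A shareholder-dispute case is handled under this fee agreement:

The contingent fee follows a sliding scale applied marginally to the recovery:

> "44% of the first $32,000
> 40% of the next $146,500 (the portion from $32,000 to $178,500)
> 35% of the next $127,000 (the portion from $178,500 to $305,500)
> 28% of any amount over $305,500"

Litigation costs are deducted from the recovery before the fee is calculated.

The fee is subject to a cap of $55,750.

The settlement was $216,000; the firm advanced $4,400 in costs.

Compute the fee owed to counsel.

$55,750.00

Fee base (net of costs): $216,000 − $4,400 = $211,600
First $32,000 at 44% = $14,080.00
Next $146,500 at 40% = $58,600.00
Remaining $33,100 at 35% = $11,585.00
Fee: $14,080.00 + $58,600.00 + $11,585.00 = $84,265.00
$84,265.00 exceeds the $55,750 cap, so the fee is capped at $55,750.00.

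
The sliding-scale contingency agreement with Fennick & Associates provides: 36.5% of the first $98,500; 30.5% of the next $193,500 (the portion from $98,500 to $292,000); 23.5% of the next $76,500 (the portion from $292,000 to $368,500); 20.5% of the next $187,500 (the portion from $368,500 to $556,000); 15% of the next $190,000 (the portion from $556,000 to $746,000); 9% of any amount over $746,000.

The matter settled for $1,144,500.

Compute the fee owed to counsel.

$215,750.00

First $98,500 at 36.5% = $35,952.50
Next $193,500 at 30.5% = $59,017.50
Next $76,500 at 23.5% = $17,977.50
Next $187,500 at 20.5% = $38,437.50
Next $190,000 at 15% = $28,500.00
Remaining $398,500 at 9% = $35,865.00
Fee: $35,952.50 + $59,017.50 + $17,977.50 + $38,437.50 + $28,500.00 + $35,865.00 = $215,750.00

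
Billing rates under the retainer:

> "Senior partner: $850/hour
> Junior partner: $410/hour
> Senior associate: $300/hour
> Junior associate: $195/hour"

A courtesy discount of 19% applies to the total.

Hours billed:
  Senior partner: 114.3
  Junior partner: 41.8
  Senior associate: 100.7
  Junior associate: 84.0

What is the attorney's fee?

$130,315.23

Senior partner: 114.3 × $850 = $97,155.00
Junior partner: 41.8 × $410 = $17,138.00
Senior associate: 100.7 × $300 = $30,210.00
Junior associate: 84.0 × $195 = $16,380.00
Subtotal: $160,883.00
Less 19% discount: −$30,567.77
Total: $160,883.00 − $30,567.77 = $130,315.23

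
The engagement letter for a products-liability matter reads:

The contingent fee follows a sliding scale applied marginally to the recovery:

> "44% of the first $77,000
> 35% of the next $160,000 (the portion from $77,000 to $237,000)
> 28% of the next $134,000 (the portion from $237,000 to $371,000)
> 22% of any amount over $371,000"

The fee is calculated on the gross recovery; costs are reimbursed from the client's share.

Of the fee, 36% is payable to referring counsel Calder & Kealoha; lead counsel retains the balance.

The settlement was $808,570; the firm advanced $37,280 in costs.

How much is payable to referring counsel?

Fee base is the gross recovery, $808,570; costs are reimbursed separately.
First $77,000 at 44% = $33,880.00
Next $160,000 at 35% = $56,000.00
Next $134,000 at 28% = $37,520.00
Remaining $437,570 at 22% = $96,265.40
Fee: $33,880.00 + $56,000.00 + $37,520.00 + $96,265.40 = $223,665.40
Referral share: 36% of $223,665.40 = $80,519.54; lead counsel retains $223,665.40 − $80,519.54 = $143,145.86.

$80,519.54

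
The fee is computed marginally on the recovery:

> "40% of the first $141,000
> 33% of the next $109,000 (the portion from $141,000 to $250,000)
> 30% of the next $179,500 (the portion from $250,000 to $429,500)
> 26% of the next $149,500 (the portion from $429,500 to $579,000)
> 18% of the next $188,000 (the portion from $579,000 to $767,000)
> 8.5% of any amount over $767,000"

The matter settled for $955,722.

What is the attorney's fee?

First $141,000 at 40% = $56,400.00
Next $109,000 at 33% = $35,970.00
Next $179,500 at 30% = $53,850.00
Next $149,500 at 26% = $38,870.00
Next $188,000 at 18% = $33,840.00
Remaining $188,722 at 8.5% = $16,041.37
Fee: $56,400.00 + $35,970.00 + $53,850.00 + $38,870.00 + $33,840.00 + $16,041.37 = $234,971.37

$234,971.37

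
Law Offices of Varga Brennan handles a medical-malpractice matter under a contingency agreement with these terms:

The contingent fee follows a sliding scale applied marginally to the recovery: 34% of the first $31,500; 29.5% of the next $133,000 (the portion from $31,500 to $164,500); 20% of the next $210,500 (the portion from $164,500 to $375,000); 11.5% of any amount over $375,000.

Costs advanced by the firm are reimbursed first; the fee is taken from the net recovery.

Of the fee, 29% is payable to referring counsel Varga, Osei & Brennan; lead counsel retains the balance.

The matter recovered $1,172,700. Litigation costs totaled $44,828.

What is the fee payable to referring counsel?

Fee base (net of costs): $1,172,700 − $44,828 = $1,127,872
First $31,500 at 34% = $10,710.00
Next $133,000 at 29.5% = $39,235.00
Next $210,500 at 20% = $42,100.00
Remaining $752,872 at 11.5% = $86,580.28
Fee: $10,710.00 + $39,235.00 + $42,100.00 + $86,580.28 = $178,625.28
Referral share: 29% of $178,625.28 = $51,801.33; lead counsel retains $178,625.28 − $51,801.33 = $126,823.95.

$51,801.33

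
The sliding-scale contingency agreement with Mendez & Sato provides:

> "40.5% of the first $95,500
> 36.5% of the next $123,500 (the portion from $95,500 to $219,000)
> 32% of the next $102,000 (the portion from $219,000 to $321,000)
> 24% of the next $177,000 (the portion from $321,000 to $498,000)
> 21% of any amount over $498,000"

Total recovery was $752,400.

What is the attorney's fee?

$212,299.00

First $95,500 at 40.5% = $38,677.50
Next $123,500 at 36.5% = $45,077.50
Next $102,000 at 32% = $32,640.00
Next $177,000 at 24% = $42,480.00
Remaining $254,400 at 21% = $53,424.00
Fee: $38,677.50 + $45,077.50 + $32,640.00 + $42,480.00 + $53,424.00 = $212,299.00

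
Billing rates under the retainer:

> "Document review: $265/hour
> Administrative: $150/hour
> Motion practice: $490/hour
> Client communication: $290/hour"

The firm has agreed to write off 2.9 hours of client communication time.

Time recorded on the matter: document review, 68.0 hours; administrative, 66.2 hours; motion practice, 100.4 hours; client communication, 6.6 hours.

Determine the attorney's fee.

Document review: 68.0 × $265 = $18,020.00
Administrative: 66.2 × $150 = $9,930.00
Motion practice: 100.4 × $490 = $49,196.00
Client communication: 6.6 × $290 = $1,914.00
Subtotal: $79,060.00
Write-off: 2.9 × $290 = $841.00
Total: $79,060.00 − $841.00 = $78,219.00

$78,219.00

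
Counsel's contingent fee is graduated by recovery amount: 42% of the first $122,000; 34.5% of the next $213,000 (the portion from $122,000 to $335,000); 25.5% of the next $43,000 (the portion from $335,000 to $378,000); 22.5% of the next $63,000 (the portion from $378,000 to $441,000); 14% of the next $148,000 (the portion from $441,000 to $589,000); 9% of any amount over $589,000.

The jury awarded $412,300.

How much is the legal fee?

First $122,000 at 42% = $51,240.00
Next $213,000 at 34.5% = $73,485.00
Next $43,000 at 25.5% = $10,965.00
Remaining $34,300 at 22.5% = $7,717.50
Fee: $51,240.00 + $73,485.00 + $10,965.00 + $7,717.50 = $143,407.50

$143,407.50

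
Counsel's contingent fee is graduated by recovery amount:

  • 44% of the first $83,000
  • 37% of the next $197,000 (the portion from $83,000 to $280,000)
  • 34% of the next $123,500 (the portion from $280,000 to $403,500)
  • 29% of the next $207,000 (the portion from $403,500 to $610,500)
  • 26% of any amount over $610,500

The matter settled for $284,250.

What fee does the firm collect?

$110,855.00

First $83,000 at 44% = $36,520.00
Next $197,000 at 37% = $72,890.00
Remaining $4,250 at 34% = $1,445.00
Fee: $36,520.00 + $72,890.00 + $1,445.00 = $110,855.00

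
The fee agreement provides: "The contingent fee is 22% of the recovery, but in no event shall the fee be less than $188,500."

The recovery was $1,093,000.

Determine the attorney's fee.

$240,460.00

22% of $1,093,000 = $240,460.00
That exceeds the $188,500 minimum.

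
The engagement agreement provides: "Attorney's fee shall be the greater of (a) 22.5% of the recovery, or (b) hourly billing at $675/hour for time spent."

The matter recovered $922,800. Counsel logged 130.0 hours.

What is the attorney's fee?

$207,630.00

(a) 22.5% of $922,800 = $207,630.00
(b) 130.0 × $675 = $87,750.00
The greater is (a): $207,630.00.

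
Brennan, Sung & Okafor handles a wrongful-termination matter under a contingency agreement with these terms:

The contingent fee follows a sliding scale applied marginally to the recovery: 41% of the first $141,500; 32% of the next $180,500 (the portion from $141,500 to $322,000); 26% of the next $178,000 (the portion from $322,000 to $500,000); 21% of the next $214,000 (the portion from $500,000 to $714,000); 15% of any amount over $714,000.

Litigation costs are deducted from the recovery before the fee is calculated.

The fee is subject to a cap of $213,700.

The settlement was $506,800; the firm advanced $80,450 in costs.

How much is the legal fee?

$142,906.00

Fee base (net of costs): $506,800 − $80,450 = $426,350
First $141,500 at 41% = $58,015.00
Next $180,500 at 32% = $57,760.00
Remaining $104,350 at 26% = $27,131.00
Fee: $58,015.00 + $57,760.00 + $27,131.00 = $142,906.00
$142,906.00 is under the $213,700 cap.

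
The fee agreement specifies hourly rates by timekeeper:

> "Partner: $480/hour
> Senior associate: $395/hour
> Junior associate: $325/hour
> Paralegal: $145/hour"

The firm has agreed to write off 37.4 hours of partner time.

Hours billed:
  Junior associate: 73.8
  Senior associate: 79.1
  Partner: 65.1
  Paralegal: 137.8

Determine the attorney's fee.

Partner: 65.1 × $480 = $31,248.00
Senior associate: 79.1 × $395 = $31,244.50
Junior associate: 73.8 × $325 = $23,985.00
Paralegal: 137.8 × $145 = $19,981.00
Subtotal: $106,458.50
Write-off: 37.4 × $480 = $17,952.00
Total: $106,458.50 − $17,952.00 = $88,506.50

$88,506.50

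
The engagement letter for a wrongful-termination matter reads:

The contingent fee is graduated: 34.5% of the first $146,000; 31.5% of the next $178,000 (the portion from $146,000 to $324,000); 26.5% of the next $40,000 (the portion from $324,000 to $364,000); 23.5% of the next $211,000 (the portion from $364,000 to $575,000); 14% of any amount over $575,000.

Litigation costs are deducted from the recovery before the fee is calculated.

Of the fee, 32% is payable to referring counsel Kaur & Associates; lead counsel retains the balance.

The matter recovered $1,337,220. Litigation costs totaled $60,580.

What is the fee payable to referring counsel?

$84,753.47

Fee base (net of costs): $1,337,220 − $60,580 = $1,276,640
First $146,000 at 34.5% = $50,370.00
Next $178,000 at 31.5% = $56,070.00
Next $40,000 at 26.5% = $10,600.00
Next $211,000 at 23.5% = $49,585.00
Remaining $701,640 at 14% = $98,229.60
Fee: $50,370.00 + $56,070.00 + $10,600.00 + $49,585.00 + $98,229.60 = $264,854.60
Referral share: 32% of $264,854.60 = $84,753.47; lead counsel retains $264,854.60 − $84,753.47 = $180,101.13.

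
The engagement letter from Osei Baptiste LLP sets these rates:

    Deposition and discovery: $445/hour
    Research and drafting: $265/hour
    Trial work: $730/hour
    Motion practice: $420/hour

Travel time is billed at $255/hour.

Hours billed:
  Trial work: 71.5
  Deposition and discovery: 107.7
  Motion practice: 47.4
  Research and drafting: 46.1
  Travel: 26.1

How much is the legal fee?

$138,901.50

Deposition and discovery: 107.7 × $445 = $47,926.50
Research and drafting: 46.1 × $265 = $12,216.50
Trial work: 71.5 × $730 = $52,195.00
Motion practice: 47.4 × $420 = $19,908.00
Subtotal: $47,926.50 + $12,216.50 + $52,195.00 + $19,908.00 = $132,246.00
Travel: 26.1 × $255 = $6,655.50
Total: $132,246.00 + $6,655.50 = $138,901.50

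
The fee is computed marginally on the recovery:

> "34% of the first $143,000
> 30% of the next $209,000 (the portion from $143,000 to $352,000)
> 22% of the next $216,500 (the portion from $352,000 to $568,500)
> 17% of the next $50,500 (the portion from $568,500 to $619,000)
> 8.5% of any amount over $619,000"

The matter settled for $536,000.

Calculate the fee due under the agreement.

$151,800.00

First $143,000 at 34% = $48,620.00
Next $209,000 at 30% = $62,700.00
Remaining $184,000 at 22% = $40,480.00
Fee: $48,620.00 + $62,700.00 + $40,480.00 = $151,800.00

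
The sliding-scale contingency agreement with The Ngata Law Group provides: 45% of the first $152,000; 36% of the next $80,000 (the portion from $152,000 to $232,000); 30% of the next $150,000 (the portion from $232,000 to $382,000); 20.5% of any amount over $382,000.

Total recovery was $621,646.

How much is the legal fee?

$191,327.43

First $152,000 at 45% = $68,400.00
Next $80,000 at 36% = $28,800.00
Next $150,000 at 30% = $45,000.00
Remaining $239,646 at 20.5% = $49,127.43
Fee: $68,400.00 + $28,800.00 + $45,000.00 + $49,127.43 = $191,327.43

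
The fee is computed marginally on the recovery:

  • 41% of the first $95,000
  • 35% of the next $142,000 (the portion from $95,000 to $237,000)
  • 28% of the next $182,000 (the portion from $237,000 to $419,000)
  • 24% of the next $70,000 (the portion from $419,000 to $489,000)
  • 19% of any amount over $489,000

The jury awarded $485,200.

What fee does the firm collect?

First $95,000 at 41% = $38,950.00
Next $142,000 at 35% = $49,700.00
Next $182,000 at 28% = $50,960.00
Remaining $66,200 at 24% = $15,888.00
Fee: $38,950.00 + $49,700.00 + $50,960.00 + $15,888.00 = $155,498.00

$155,498.00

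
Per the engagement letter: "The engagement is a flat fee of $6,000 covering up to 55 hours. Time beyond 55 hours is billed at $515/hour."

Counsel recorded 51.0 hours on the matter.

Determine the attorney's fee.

$6,000.00

51.0 hours is within the 55-hour scope; only the flat fee applies.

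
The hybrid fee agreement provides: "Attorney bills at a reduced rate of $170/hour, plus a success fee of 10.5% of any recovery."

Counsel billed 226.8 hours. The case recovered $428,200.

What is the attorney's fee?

Hourly: 226.8 × $170 = $38,556.00
Success fee: 10.5% of $428,200 = $44,961.00
Total: $38,556.00 + $44,961.00 = $83,517.00

$83,517.00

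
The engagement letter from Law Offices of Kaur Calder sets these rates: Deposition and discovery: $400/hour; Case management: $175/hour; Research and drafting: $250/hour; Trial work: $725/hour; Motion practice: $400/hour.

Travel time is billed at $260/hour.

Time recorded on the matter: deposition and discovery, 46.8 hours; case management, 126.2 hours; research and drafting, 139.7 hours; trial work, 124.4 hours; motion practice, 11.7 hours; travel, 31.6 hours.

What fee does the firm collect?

Deposition and discovery: 46.8 × $400 = $18,720.00
Case management: 126.2 × $175 = $22,085.00
Research and drafting: 139.7 × $250 = $34,925.00
Trial work: 124.4 × $725 = $90,190.00
Motion practice: 11.7 × $400 = $4,680.00
Subtotal: $18,720.00 + $22,085.00 + $34,925.00 + $90,190.00 + $4,680.00 = $170,600.00
Travel: 31.6 × $260 = $8,216.00
Total: $170,600.00 + $8,216.00 = $178,816.00

$178,816.00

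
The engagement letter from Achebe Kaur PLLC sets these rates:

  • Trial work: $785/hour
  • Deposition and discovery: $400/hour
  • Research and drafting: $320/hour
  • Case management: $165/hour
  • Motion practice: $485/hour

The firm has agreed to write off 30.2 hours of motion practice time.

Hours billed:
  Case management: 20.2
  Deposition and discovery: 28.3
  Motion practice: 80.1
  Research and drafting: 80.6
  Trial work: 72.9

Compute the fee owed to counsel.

$121,873.00

Trial work: 72.9 × $785 = $57,226.50
Deposition and discovery: 28.3 × $400 = $11,320.00
Research and drafting: 80.6 × $320 = $25,792.00
Case management: 20.2 × $165 = $3,333.00
Motion practice: 80.1 × $485 = $38,848.50
Subtotal: $136,520.00
Write-off: 30.2 × $485 = $14,647.00
Total: $136,520.00 − $14,647.00 = $121,873.00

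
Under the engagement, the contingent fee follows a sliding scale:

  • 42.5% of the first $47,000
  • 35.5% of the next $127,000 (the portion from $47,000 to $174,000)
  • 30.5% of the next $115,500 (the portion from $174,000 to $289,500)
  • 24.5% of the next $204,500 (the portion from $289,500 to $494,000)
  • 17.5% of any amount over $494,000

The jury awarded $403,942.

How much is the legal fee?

First $47,000 at 42.5% = $19,975.00
Next $127,000 at 35.5% = $45,085.00
Next $115,500 at 30.5% = $35,227.50
Remaining $114,442 at 24.5% = $28,038.29
Fee: $19,975.00 + $45,085.00 + $35,227.50 + $28,038.29 = $128,325.79

$128,325.79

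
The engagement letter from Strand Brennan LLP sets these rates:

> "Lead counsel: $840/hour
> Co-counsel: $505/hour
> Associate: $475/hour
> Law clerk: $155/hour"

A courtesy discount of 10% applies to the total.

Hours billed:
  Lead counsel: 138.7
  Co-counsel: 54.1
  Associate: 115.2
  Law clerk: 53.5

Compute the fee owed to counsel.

Lead counsel: 138.7 × $840 = $116,508.00
Co-counsel: 54.1 × $505 = $27,320.50
Associate: 115.2 × $475 = $54,720.00
Law clerk: 53.5 × $155 = $8,292.50
Subtotal: $206,841.00
Less 10% discount: −$20,684.10
Total: $206,841.00 − $20,684.10 = $186,156.90

$186,156.90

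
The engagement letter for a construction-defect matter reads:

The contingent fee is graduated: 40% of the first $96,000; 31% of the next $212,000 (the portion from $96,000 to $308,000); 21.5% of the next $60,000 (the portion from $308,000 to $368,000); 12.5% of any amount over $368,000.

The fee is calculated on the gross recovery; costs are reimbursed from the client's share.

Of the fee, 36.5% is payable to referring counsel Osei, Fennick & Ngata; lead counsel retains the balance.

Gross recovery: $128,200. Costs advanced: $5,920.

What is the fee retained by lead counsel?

$30,722.57

Fee base is the gross recovery, $128,200; costs are reimbursed separately.
First $96,000 at 40% = $38,400.00
Remaining $32,200 at 31% = $9,982.00
Fee: $38,400.00 + $9,982.00 = $48,382.00
Referral share: 36.5% of $48,382.00 = $17,659.43; lead counsel retains $48,382.00 − $17,659.43 = $30,722.57.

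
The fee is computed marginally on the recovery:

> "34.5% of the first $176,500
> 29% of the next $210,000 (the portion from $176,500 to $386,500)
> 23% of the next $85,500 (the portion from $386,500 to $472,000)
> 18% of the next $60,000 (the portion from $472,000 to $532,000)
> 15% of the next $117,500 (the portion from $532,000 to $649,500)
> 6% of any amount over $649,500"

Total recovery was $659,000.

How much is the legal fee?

$170,452.50

First $176,500 at 34.5% = $60,892.50
Next $210,000 at 29% = $60,900.00
Next $85,500 at 23% = $19,665.00
Next $60,000 at 18% = $10,800.00
Next $117,500 at 15% = $17,625.00
Remaining $9,500 at 6% = $570.00
Fee: $60,892.50 + $60,900.00 + $19,665.00 + $10,800.00 + $17,625.00 + $570.00 = $170,452.50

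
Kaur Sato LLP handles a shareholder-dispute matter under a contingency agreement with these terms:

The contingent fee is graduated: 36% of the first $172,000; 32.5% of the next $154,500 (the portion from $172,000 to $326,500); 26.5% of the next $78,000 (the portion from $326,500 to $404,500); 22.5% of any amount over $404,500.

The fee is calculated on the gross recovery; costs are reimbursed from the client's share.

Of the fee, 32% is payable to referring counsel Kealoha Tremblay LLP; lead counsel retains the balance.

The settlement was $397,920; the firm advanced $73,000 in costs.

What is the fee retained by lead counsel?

Fee base is the gross recovery, $397,920; costs are reimbursed separately.
First $172,000 at 36% = $61,920.00
Next $154,500 at 32.5% = $50,212.50
Remaining $71,420 at 26.5% = $18,926.30
Fee: $61,920.00 + $50,212.50 + $18,926.30 = $131,058.80
Referral share: 32% of $131,058.80 = $41,938.82; lead counsel retains $131,058.80 − $41,938.82 = $89,119.98.

$89,119.98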